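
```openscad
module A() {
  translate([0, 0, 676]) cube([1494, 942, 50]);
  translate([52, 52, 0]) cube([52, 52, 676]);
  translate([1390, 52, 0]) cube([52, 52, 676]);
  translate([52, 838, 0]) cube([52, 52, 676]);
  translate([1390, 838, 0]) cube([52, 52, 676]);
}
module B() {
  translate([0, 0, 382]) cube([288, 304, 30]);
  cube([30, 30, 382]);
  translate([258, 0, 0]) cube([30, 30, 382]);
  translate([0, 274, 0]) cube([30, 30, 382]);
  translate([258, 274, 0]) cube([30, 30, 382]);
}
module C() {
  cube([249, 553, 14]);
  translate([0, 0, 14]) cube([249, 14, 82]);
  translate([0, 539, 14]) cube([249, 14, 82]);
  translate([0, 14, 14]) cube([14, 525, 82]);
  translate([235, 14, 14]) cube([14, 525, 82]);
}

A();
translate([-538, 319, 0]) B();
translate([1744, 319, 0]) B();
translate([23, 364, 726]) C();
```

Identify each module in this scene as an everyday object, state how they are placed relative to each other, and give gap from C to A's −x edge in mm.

The open box's min-x is at 23; the table's min-x is 0; gap = 23 mm.

A is a table. B is a stool. C is an open box. Two stools sit around the table at the −x, +x sides. The open box is on top of the table. The gap from the open box to the table's −x edge is 23 mm.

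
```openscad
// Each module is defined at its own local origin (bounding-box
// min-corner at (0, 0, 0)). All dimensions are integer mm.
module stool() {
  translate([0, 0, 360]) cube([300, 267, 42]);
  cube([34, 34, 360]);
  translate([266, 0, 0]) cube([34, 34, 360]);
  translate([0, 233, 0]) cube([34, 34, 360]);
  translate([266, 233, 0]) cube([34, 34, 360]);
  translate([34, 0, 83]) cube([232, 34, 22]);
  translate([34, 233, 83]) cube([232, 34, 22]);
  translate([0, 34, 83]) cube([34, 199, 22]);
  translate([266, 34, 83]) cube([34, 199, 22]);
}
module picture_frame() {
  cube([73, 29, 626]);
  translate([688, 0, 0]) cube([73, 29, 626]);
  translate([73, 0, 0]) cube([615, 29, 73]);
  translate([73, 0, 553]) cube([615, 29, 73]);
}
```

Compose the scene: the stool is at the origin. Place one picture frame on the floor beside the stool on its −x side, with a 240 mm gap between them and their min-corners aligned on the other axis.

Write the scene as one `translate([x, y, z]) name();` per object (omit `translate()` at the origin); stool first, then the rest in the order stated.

stool();
translate([-1001, 0, 0]) picture_frame();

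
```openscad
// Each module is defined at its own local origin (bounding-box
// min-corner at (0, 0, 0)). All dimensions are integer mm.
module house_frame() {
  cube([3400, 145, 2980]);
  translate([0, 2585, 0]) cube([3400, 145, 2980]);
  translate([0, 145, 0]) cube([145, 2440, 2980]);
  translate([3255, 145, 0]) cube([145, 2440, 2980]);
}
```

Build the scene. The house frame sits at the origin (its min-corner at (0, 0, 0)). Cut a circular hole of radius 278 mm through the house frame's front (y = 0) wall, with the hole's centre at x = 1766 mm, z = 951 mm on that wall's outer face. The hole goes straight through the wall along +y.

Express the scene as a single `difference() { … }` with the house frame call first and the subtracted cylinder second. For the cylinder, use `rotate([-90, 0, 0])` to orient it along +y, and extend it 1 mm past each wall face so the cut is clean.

difference() {
  house_frame();
  translate([1766, -1, 951]) rotate([-90, 0, 0]) cylinder(h = 147, r = 278);
}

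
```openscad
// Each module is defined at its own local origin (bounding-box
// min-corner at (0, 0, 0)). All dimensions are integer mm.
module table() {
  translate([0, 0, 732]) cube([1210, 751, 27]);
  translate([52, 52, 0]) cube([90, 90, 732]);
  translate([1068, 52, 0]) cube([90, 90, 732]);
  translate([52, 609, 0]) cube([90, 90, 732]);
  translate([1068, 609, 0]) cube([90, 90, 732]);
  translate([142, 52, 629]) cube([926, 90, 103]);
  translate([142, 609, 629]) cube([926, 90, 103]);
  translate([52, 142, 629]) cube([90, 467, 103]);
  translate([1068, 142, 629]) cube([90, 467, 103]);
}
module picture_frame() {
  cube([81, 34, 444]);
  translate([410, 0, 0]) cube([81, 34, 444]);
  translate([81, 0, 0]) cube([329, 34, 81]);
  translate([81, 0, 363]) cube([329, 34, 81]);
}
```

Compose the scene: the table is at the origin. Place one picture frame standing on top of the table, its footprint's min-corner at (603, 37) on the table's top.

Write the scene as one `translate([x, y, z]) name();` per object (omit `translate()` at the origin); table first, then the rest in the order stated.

table();
translate([603, 37, 759]) picture_frame();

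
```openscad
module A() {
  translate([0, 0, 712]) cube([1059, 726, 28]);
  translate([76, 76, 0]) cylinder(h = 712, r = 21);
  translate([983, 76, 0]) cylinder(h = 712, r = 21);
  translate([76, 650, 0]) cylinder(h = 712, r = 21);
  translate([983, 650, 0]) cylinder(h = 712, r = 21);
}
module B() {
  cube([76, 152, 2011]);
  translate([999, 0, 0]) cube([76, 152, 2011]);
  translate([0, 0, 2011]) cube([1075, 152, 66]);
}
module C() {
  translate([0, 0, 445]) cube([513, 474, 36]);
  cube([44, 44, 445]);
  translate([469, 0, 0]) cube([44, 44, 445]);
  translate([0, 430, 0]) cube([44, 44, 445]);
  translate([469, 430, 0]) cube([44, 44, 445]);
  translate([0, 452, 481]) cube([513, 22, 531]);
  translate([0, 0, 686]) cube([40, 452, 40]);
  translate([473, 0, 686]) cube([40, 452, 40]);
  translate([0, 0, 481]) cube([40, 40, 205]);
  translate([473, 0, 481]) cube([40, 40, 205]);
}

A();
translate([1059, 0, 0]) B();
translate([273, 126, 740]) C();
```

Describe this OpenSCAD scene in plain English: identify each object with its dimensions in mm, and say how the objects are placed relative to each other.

A is a rectangular dining table. The top is 1059×726×28 mm with its upper surface at z = 740 mm. It stands on four round legs of 42 mm diameter, each leg's bounding box inset 55 mm from the nearest pair of top edges, running from the floor to the underside of the top.

B is a rectangular door frame: two vertical jambs of 76×152 mm section, 2011 mm tall, with a clear opening 923 mm wide between their inner faces. A header 66 mm tall and 152 mm deep lies on top of the jambs and spans the full outside width.

C is a chair: 513×474 mm seat, 36 mm thick, top at z = 481 mm, on four 44 mm square corner legs flush with the seat edges. A 22 mm thick backrest slab spans the full seat width, extending 531 mm above the seat top, its back face flush with the seat's +y edge. Two armrests of 40×40 mm section run along each side from the seat's front edge to the front of the backrest, top faces 245 mm above the seat top and outer faces flush with the seat's x-edges; a 40×40 mm post under the front of each armrest stands on the seat at the front corner.

The door frame is against the table's +x side, with their −y faces flush. The chair is on top of the table, centred.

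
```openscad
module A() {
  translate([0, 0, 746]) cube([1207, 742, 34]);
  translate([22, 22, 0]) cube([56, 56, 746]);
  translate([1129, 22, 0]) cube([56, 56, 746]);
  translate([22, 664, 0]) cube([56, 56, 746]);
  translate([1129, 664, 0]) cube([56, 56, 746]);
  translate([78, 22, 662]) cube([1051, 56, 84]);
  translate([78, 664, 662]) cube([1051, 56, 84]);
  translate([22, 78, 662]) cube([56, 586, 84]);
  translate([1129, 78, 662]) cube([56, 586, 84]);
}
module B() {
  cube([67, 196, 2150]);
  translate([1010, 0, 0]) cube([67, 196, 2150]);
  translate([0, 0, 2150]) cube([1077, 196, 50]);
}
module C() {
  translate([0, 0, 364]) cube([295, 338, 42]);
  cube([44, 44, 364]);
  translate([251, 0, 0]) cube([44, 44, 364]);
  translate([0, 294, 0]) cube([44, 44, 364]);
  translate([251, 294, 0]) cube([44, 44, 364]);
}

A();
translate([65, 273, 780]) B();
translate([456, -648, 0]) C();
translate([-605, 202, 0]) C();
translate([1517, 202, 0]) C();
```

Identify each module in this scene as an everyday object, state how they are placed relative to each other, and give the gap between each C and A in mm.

Each stool's nearest face is 310 mm from the table's bounding box.

A is a table. B is a door frame. C is a stool. The door frame is on top of the table, centred. Three stools sit around the table at the −y, −x, +x sides. The gap between each stool and the table is 310 mm.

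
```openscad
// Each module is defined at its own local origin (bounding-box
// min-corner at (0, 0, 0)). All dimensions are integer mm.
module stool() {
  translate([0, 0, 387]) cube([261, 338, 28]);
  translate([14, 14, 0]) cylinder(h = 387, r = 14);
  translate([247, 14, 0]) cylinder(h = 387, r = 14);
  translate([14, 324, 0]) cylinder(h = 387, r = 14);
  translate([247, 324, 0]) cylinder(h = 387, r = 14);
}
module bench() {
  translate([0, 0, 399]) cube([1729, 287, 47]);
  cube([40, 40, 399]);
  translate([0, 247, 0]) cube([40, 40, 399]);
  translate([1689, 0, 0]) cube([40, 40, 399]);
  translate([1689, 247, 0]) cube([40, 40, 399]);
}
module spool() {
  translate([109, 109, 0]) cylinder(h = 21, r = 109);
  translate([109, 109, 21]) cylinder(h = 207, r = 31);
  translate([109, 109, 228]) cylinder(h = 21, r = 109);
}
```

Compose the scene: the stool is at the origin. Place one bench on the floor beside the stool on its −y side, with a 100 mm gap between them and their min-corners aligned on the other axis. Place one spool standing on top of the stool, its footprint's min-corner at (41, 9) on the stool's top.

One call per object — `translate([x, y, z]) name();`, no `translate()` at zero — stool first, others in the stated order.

stool();
translate([0, -387, 0]) bench();
translate([41, 9, 415]) spool();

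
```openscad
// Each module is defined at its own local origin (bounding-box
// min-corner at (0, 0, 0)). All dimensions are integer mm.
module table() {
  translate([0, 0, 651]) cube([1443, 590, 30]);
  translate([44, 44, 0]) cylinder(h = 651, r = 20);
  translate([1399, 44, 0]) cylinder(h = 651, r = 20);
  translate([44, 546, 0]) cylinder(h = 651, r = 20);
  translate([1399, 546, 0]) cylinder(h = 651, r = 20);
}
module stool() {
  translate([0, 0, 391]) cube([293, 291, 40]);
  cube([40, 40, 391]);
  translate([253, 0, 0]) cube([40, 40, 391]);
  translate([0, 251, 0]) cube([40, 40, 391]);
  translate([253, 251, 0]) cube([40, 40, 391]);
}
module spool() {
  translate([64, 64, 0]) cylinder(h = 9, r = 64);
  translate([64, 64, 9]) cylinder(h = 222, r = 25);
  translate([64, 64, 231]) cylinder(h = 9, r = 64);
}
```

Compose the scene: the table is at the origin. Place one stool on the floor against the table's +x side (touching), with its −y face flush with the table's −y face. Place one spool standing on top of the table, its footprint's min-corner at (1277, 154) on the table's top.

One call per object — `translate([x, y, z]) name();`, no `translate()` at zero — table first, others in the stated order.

table();
translate([1443, 0, 0]) stool();
translate([1277, 154, 681]) spool();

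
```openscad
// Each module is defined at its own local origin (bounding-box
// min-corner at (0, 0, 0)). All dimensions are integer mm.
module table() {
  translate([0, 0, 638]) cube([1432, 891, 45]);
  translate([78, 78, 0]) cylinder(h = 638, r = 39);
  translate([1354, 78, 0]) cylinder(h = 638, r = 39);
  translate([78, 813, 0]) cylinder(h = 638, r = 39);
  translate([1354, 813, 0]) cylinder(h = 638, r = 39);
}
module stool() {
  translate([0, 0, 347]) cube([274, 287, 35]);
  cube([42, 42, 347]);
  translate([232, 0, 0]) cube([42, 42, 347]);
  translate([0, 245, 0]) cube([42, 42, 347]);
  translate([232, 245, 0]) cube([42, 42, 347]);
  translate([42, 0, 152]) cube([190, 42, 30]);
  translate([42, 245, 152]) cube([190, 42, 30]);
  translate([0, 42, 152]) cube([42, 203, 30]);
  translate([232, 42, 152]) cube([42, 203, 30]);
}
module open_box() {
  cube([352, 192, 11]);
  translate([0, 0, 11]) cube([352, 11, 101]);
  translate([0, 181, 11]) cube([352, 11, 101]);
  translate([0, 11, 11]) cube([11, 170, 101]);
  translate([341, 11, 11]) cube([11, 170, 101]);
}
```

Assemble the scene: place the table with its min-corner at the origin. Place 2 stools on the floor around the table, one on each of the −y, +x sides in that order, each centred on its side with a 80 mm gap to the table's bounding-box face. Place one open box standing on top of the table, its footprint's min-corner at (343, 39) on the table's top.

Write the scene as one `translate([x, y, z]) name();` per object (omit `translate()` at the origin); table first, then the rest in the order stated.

table();
translate([579, -367, 0]) stool();
translate([1512, 302, 0]) stool();
translate([343, 39, 683]) open_box();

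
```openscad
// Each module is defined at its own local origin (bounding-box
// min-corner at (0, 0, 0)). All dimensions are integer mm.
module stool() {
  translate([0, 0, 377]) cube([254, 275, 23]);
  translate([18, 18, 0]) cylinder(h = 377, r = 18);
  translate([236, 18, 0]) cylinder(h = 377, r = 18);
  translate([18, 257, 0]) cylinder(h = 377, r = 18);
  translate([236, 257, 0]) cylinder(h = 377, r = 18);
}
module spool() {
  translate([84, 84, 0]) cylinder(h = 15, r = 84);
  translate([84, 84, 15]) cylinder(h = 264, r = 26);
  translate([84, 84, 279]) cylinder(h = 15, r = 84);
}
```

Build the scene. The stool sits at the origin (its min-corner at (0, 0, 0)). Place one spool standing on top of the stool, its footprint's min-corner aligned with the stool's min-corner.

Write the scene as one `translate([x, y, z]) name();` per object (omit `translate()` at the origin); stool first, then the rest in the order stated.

stool();
translate([0, 0, 400]) spool();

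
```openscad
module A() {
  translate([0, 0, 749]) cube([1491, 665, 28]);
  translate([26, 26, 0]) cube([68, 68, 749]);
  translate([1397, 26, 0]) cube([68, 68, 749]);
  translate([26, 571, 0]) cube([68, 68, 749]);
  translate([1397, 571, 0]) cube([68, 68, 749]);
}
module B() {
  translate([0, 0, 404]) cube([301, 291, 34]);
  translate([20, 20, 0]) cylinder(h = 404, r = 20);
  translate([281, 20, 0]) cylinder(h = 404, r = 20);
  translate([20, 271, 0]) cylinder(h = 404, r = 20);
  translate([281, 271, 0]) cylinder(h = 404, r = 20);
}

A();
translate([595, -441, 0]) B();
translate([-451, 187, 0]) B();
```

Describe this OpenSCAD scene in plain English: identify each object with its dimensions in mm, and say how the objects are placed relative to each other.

A is a rectangular dining table. The top is 1491×665×28 mm with its upper surface at z = 777 mm. It stands on four 68×68 mm square legs, each inset 26 mm from the nearest pair of top edges, running from the floor to the underside of the top.

B is a four-legged stool. The seat is a 301×291×34 mm slab whose top surface is at z = 438 mm; four round legs, each 40 mm in diameter, run from the floor (z = 0) to the underside of the seat, each leg's axis is inset half a diameter from the nearest pair of seat edges (so the leg's bounding box is flush with the corner).

Two stools sit around the table at the −y, −x sides.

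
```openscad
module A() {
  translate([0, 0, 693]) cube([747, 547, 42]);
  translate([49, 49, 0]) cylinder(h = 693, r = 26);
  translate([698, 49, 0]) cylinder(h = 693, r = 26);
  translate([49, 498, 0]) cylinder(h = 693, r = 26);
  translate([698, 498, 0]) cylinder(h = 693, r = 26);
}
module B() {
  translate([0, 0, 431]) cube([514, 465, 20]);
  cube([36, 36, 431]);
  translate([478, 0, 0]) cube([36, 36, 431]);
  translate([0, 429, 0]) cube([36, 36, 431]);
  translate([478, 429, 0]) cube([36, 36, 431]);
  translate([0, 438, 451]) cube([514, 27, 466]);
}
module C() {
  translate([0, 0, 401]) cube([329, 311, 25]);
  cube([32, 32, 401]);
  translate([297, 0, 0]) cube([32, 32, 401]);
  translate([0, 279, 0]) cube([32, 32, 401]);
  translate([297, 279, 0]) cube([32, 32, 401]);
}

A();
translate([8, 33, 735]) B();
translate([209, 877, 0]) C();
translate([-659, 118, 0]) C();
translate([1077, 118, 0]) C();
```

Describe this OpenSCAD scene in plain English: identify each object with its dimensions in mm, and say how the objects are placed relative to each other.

A is a rectangular dining table. The top is 747×547×42 mm with its upper surface at z = 735 mm. It stands on four round legs of 52 mm diameter, each leg's bounding box inset 23 mm from the nearest pair of top edges, running from the floor to the underside of the top.

B is a chair. The seat is a 514×465×20 mm slab with its top at z = 451 mm, on four 36×36 mm corner legs (flush with the seat edges, standing on z = 0). A flat backrest 27 mm thick, 466 mm tall, spans the full seat width and rises from the seat top along its +y edge, rear face flush with the rear of the seat.

C is a four-legged stool. The seat is a 329×311×25 mm slab whose top surface is at z = 426 mm; four square legs, each 32×32 mm in cross-section, run from the floor (z = 0) to the underside of the seat, each flush with a corner of the seat.

The chair is on top of the table. Three stools sit around the table at the +y, −x, +x sides.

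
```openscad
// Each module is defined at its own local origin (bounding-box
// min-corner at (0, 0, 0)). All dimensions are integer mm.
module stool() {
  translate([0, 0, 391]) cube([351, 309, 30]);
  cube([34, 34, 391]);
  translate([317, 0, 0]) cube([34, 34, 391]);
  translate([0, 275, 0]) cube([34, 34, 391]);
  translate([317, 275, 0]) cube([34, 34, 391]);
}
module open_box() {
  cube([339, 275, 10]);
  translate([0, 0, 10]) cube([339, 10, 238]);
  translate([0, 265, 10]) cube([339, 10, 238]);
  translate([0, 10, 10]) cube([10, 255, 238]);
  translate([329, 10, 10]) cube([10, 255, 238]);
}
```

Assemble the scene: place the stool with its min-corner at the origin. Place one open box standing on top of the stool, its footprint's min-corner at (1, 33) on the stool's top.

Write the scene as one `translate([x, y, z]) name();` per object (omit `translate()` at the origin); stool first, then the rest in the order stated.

stool();
translate([1, 33, 421]) open_box();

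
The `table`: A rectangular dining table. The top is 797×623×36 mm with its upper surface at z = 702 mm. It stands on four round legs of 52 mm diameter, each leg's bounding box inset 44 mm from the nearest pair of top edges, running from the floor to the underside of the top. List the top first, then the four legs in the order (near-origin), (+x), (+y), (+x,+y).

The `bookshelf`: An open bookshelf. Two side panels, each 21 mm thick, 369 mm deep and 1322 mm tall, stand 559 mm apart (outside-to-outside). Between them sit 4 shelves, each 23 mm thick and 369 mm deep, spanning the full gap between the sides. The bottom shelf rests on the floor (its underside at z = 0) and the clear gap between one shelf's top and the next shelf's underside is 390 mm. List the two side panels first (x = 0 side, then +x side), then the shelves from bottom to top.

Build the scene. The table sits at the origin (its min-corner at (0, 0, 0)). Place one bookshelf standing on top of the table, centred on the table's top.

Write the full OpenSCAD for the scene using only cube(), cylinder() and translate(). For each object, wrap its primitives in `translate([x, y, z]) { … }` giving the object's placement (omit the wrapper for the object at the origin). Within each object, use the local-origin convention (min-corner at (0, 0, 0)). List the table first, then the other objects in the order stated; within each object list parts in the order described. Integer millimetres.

translate([0, 0, 666]) cube([797, 623, 36]);
translate([70, 70, 0]) cylinder(h = 666, r = 26);
translate([727, 70, 0]) cylinder(h = 666, r = 26);
translate([70, 553, 0]) cylinder(h = 666, r = 26);
translate([727, 553, 0]) cylinder(h = 666, r = 26);
translate([119, 127, 702]) {
  cube([21, 369, 1322]);
  translate([538, 0, 0]) cube([21, 369, 1322]);
  translate([21, 0, 0]) cube([517, 369, 23]);
  translate([21, 0, 413]) cube([517, 369, 23]);
  translate([21, 0, 826]) cube([517, 369, 23]);
  translate([21, 0, 1239]) cube([517, 369, 23]);
}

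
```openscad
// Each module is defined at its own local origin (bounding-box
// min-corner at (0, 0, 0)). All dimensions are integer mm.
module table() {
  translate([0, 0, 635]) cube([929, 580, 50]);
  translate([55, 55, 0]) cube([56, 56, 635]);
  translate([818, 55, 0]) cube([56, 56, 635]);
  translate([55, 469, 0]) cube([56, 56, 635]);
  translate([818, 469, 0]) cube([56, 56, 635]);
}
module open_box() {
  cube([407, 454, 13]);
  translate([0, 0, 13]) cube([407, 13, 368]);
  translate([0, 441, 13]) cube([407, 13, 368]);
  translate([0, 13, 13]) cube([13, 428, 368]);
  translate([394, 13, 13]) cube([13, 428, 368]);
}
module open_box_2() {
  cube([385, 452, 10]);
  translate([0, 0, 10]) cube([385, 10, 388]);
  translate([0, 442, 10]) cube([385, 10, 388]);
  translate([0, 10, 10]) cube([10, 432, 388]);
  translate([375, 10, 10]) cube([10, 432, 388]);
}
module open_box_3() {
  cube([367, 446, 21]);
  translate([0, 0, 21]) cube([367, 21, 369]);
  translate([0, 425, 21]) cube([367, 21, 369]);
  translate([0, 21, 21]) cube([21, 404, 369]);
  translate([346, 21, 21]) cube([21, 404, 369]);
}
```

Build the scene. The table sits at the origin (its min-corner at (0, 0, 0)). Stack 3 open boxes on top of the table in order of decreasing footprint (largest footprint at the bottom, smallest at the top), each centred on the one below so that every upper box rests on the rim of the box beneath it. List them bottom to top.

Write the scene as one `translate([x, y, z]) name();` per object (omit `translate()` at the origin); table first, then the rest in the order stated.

table();
translate([261, 63, 685]) open_box();
translate([272, 64, 1066]) open_box_2();
translate([281, 67, 1464]) open_box_3();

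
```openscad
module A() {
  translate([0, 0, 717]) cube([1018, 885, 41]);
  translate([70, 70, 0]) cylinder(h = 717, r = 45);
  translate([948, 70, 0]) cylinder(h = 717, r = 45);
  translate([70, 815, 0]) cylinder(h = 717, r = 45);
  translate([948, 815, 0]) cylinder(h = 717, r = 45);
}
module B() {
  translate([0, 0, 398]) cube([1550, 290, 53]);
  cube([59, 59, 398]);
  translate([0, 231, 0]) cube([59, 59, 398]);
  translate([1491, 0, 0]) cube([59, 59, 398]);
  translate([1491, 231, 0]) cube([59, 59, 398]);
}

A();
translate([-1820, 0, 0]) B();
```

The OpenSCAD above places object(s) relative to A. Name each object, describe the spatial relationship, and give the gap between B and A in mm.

A is a table. B is a bench. The bench is on the floor beside the table on its −x side. The gap between the bench and the table is 270 mm.

The bench's nearest face is 270 mm from the table's −x face.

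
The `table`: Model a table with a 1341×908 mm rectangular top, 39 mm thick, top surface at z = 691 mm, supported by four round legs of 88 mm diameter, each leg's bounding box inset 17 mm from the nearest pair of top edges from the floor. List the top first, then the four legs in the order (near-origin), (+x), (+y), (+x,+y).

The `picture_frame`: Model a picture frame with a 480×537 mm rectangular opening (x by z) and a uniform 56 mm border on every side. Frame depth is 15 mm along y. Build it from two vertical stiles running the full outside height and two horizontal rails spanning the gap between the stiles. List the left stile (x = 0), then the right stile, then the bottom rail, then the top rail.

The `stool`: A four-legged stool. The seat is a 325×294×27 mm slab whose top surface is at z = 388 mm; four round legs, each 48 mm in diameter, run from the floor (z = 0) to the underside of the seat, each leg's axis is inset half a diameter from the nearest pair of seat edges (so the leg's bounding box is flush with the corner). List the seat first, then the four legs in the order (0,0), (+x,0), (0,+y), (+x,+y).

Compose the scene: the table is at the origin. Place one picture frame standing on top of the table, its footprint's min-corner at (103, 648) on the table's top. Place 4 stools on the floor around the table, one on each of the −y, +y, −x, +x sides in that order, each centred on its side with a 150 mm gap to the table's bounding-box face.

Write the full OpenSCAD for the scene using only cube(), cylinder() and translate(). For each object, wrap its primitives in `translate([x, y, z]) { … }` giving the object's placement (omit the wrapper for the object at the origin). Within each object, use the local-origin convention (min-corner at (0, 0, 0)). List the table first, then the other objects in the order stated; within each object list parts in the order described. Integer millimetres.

translate([0, 0, 652]) cube([1341, 908, 39]);
translate([61, 61, 0]) cylinder(h = 652, r = 44);
translate([1280, 61, 0]) cylinder(h = 652, r = 44);
translate([61, 847, 0]) cylinder(h = 652, r = 44);
translate([1280, 847, 0]) cylinder(h = 652, r = 44);
translate([103, 648, 691]) {
  cube([56, 15, 649]);
  translate([536, 0, 0]) cube([56, 15, 649]);
  translate([56, 0, 0]) cube([480, 15, 56]);
  translate([56, 0, 593]) cube([480, 15, 56]);
}
translate([508, -444, 0]) {
  translate([0, 0, 361]) cube([325, 294, 27]);
  translate([24, 24, 0]) cylinder(h = 361, r = 24);
  translate([301, 24, 0]) cylinder(h = 361, r = 24);
  translate([24, 270, 0]) cylinder(h = 361, r = 24);
  translate([301, 270, 0]) cylinder(h = 361, r = 24);
}
translate([508, 1058, 0]) {
  translate([0, 0, 361]) cube([325, 294, 27]);
  translate([24, 24, 0]) cylinder(h = 361, r = 24);
  translate([301, 24, 0]) cylinder(h = 361, r = 24);
  translate([24, 270, 0]) cylinder(h = 361, r = 24);
  translate([301, 270, 0]) cylinder(h = 361, r = 24);
}
translate([-475, 307, 0]) {
  translate([0, 0, 361]) cube([325, 294, 27]);
  translate([24, 24, 0]) cylinder(h = 361, r = 24);
  translate([301, 24, 0]) cylinder(h = 361, r = 24);
  translate([24, 270, 0]) cylinder(h = 361, r = 24);
  translate([301, 270, 0]) cylinder(h = 361, r = 24);
}
translate([1491, 307, 0]) {
  translate([0, 0, 361]) cube([325, 294, 27]);
  translate([24, 24, 0]) cylinder(h = 361, r = 24);
  translate([301, 24, 0]) cylinder(h = 361, r = 24);
  translate([24, 270, 0]) cylinder(h = 361, r = 24);
  translate([301, 270, 0]) cylinder(h = 361, r = 24);
}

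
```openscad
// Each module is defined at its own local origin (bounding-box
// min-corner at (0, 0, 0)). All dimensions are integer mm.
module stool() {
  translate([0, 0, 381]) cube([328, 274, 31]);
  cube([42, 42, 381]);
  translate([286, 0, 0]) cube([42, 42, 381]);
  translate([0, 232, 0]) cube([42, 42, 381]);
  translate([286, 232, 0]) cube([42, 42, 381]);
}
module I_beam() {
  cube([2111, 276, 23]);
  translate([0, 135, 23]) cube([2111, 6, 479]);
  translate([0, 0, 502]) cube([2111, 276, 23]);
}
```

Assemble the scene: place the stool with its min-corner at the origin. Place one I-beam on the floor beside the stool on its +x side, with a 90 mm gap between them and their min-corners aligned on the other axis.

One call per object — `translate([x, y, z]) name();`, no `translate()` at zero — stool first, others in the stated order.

stool();
translate([418, 0, 0]) I_beam();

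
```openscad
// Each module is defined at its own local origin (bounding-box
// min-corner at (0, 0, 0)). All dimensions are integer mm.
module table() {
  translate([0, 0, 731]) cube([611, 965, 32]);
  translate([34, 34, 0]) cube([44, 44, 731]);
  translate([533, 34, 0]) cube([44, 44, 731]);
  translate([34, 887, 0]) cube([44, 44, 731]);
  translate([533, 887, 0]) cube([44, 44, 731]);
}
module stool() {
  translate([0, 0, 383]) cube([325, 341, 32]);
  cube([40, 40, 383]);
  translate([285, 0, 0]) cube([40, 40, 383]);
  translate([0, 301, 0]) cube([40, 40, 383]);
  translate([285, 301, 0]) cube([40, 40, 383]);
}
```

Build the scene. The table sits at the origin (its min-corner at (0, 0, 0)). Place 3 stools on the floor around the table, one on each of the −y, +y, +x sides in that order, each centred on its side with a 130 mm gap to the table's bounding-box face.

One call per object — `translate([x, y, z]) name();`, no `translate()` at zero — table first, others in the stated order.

table();
translate([143, -471, 0]) stool();
translate([143, 1095, 0]) stool();
translate([741, 312, 0]) stool();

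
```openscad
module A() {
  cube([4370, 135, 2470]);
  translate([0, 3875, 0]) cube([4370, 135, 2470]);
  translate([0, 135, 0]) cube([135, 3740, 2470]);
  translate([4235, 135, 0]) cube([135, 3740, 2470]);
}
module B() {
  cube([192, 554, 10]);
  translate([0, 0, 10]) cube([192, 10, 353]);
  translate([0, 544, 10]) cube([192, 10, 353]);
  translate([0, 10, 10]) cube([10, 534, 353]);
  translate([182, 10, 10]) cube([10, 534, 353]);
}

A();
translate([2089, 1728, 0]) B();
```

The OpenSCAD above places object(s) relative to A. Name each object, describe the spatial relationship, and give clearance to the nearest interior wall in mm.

Clearances: x = 1954, y = 1593; minimum 1593 mm.

A is a house frame. B is an open box. The open box sits inside the house frame, centred. The clearance to the nearest interior wall is 1593 mm.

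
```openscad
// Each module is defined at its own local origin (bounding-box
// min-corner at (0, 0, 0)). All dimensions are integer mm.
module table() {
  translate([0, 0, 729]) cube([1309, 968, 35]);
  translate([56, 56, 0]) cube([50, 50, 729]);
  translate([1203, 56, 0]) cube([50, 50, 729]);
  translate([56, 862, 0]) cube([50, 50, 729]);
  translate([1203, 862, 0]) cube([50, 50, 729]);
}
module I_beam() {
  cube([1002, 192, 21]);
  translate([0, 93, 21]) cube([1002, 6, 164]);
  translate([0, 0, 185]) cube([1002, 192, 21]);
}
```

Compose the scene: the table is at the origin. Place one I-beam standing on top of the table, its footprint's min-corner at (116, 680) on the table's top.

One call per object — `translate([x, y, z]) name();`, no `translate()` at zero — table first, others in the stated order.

table();
translate([116, 680, 764]) I_beam();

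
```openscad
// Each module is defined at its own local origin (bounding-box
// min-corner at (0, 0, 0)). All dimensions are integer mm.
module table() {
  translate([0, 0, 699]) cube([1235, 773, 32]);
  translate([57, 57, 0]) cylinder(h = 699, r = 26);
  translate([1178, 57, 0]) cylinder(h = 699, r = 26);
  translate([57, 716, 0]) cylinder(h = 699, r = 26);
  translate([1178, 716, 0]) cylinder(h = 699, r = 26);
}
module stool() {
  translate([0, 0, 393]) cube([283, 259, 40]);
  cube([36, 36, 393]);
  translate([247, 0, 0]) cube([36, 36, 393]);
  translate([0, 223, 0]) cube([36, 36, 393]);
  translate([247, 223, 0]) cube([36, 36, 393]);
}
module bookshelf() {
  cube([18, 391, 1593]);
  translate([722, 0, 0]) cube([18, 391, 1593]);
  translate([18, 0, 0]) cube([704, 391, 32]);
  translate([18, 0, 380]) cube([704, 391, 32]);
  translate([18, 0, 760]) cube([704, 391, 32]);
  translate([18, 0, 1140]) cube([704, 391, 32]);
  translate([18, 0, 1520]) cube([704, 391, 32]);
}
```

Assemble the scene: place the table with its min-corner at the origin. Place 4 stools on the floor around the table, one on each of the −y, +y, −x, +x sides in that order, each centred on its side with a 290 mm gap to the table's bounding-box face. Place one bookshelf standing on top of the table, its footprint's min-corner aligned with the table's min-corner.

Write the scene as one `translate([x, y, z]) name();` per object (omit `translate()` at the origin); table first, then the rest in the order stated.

table();
translate([476, -549, 0]) stool();
translate([476, 1063, 0]) stool();
translate([-573, 257, 0]) stool();
translate([1525, 257, 0]) stool();
translate([0, 0, 731]) bookshelf();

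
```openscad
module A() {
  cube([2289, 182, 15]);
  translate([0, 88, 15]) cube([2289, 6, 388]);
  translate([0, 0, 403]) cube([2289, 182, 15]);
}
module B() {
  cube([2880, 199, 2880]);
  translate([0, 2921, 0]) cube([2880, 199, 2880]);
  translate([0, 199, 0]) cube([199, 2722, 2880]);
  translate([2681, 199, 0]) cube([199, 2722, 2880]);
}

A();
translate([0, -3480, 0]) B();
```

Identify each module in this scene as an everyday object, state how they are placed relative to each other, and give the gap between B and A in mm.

The house frame's nearest face is 360 mm from the I-beam's −y face.

A is an I-beam. B is a house frame. The house frame is on the floor beside the I-beam on its −y side. The gap between the house frame and the I-beam is 360 mm.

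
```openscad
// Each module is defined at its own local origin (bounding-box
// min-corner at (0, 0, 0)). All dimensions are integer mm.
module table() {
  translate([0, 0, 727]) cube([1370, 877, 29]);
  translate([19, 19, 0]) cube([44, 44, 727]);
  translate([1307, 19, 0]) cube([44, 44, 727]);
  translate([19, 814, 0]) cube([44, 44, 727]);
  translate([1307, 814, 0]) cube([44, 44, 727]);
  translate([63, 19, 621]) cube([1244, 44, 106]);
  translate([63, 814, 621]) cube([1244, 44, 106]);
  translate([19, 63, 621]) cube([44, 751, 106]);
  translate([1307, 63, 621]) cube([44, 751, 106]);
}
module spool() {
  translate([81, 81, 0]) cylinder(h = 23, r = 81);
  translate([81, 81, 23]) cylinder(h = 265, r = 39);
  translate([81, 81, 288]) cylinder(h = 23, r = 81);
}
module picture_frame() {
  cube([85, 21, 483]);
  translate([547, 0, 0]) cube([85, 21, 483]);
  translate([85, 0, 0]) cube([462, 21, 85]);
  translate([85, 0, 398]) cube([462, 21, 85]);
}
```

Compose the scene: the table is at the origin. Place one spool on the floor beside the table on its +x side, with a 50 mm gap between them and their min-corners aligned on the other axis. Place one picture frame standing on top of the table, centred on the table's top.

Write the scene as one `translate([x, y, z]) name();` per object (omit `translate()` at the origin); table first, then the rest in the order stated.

table();
translate([1420, 0, 0]) spool();
translate([369, 428, 756]) picture_frame();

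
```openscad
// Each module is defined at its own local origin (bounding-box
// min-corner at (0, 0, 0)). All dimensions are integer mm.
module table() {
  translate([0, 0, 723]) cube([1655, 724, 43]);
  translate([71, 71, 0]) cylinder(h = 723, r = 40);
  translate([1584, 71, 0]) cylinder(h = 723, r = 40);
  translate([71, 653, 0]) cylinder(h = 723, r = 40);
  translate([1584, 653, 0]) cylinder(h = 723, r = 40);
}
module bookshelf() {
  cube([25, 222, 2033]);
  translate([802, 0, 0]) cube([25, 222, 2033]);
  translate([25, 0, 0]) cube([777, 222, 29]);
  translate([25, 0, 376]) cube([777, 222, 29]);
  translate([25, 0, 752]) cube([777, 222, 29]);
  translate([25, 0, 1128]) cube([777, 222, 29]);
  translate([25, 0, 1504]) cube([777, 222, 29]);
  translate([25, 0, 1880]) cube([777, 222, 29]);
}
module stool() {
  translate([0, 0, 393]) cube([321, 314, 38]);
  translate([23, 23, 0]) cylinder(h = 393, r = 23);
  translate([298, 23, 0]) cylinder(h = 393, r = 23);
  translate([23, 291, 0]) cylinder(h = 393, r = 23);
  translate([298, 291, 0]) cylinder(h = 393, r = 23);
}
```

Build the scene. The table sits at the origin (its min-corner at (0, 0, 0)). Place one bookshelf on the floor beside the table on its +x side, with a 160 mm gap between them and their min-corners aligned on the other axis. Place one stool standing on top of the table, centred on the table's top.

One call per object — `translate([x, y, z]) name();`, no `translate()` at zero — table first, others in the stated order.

table();
translate([1815, 0, 0]) bookshelf();
translate([667, 205, 766]) stool();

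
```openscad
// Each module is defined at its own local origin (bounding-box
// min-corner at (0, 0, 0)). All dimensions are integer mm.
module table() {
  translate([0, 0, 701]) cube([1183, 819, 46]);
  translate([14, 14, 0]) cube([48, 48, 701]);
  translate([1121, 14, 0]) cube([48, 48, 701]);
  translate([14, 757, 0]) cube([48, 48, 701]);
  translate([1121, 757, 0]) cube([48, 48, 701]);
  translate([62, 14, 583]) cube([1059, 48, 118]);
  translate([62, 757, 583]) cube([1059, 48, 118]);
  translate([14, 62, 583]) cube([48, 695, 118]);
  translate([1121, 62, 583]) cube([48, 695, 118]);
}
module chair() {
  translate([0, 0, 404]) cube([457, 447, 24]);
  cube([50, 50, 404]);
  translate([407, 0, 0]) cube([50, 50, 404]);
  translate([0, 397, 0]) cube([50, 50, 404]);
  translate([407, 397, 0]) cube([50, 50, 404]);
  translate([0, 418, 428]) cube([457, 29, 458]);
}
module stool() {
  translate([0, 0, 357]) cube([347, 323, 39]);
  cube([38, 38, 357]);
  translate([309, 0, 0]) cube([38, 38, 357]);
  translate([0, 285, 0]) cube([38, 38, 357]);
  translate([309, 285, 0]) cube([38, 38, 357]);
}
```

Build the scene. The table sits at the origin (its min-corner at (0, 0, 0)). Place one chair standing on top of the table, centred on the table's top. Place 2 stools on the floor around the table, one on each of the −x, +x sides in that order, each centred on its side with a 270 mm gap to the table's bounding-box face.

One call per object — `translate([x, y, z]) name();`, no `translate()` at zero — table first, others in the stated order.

table();
translate([363, 186, 747]) chair();
translate([-617, 248, 0]) stool();
translate([1453, 248, 0]) stool();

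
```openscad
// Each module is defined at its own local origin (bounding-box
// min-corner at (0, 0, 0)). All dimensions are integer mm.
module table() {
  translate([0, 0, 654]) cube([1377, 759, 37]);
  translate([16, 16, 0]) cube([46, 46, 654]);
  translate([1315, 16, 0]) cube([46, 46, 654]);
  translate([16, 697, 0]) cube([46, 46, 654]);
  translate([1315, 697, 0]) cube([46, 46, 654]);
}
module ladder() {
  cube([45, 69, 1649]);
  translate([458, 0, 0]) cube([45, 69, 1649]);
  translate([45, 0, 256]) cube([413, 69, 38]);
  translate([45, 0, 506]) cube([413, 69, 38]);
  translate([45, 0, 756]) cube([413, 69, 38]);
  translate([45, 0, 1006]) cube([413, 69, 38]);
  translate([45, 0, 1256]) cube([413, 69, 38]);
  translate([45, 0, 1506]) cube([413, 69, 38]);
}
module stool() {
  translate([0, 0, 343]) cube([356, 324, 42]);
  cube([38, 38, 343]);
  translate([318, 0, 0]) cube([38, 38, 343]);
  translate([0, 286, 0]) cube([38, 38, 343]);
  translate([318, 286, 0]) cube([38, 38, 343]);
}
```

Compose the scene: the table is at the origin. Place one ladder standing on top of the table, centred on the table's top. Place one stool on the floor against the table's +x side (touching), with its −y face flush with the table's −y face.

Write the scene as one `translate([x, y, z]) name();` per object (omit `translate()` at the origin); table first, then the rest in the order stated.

table();
translate([437, 345, 691]) ladder();
translate([1377, 0, 0]) stool();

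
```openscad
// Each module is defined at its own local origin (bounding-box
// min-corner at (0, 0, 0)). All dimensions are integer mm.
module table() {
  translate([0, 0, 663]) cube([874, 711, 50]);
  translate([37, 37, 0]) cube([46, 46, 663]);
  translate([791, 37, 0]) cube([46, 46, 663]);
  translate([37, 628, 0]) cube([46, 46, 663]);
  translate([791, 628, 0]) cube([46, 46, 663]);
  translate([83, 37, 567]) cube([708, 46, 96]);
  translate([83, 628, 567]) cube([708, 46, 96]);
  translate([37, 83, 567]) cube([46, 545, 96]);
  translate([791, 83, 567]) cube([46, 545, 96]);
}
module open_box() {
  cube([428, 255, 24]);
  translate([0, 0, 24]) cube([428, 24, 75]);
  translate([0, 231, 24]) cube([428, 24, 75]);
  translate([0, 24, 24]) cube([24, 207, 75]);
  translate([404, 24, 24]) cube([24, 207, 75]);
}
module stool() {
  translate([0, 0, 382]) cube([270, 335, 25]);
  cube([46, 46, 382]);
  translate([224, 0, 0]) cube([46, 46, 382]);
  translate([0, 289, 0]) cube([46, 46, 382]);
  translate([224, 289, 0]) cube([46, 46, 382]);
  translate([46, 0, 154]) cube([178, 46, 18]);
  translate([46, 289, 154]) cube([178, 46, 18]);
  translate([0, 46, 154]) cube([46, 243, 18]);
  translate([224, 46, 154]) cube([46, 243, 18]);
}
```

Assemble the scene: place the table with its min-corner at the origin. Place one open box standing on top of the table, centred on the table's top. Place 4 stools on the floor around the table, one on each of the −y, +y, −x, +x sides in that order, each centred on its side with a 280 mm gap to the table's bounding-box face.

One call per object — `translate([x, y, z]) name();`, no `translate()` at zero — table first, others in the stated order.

table();
translate([223, 228, 713]) open_box();
translate([302, -615, 0]) stool();
translate([302, 991, 0]) stool();
translate([-550, 188, 0]) stool();
translate([1154, 188, 0]) stool();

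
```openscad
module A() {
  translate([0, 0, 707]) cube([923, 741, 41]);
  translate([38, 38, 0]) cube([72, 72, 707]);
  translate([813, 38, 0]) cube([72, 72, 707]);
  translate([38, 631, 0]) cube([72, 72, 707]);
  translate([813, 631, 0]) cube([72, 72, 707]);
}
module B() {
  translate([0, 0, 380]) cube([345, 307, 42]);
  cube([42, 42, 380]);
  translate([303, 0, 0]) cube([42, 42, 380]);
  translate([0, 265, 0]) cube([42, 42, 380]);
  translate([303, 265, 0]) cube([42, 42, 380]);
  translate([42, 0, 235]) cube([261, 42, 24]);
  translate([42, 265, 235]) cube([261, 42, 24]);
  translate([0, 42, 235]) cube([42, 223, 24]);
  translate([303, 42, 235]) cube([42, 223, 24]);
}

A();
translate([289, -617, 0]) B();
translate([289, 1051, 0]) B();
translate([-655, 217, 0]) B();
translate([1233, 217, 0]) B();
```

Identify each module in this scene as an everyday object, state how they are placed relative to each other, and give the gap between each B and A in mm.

Each stool's nearest face is 310 mm from the table's bounding box.

A is a table. B is a stool. Four stools sit around the table at the −y, +y, −x, +x sides. The gap between each stool and the table is 310 mm.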